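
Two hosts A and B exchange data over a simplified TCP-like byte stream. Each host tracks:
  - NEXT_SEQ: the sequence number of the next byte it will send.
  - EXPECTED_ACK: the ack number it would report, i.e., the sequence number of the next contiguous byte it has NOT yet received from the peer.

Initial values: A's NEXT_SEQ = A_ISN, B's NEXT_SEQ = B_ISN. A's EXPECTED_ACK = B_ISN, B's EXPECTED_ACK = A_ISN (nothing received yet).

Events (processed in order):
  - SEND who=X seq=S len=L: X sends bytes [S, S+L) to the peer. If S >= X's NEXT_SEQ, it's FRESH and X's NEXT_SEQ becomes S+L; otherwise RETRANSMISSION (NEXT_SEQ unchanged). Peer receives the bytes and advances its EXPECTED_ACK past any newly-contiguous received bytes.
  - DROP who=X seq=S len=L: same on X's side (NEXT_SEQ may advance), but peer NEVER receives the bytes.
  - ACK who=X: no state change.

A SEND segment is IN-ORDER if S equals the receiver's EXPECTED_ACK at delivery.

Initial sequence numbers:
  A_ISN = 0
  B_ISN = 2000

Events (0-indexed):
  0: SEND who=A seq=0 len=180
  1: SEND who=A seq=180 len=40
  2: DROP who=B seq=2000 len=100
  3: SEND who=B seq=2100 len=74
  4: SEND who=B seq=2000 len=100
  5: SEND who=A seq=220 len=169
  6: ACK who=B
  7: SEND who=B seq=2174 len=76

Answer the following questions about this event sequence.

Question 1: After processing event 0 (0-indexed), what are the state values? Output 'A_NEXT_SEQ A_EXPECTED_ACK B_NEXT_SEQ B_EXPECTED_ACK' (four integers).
After event 0: A_seq=180 A_ack=2000 B_seq=2000 B_ack=180

180 2000 2000 180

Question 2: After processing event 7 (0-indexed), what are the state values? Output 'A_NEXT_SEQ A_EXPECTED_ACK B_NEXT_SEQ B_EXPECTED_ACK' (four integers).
After event 0: A_seq=180 A_ack=2000 B_seq=2000 B_ack=180
After event 1: A_seq=220 A_ack=2000 B_seq=2000 B_ack=220
After event 2: A_seq=220 A_ack=2000 B_seq=2100 B_ack=220
After event 3: A_seq=220 A_ack=2000 B_seq=2174 B_ack=220
After event 4: A_seq=220 A_ack=2174 B_seq=2174 B_ack=220
After event 5: A_seq=389 A_ack=2174 B_seq=2174 B_ack=389
After event 6: A_seq=389 A_ack=2174 B_seq=2174 B_ack=389
After event 7: A_seq=389 A_ack=2250 B_seq=2250 B_ack=389

389 2250 2250 389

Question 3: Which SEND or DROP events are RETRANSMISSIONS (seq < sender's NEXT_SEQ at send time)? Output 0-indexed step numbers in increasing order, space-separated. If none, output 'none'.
Step 0: SEND seq=0 -> fresh
Step 1: SEND seq=180 -> fresh
Step 2: DROP seq=2000 -> fresh
Step 3: SEND seq=2100 -> fresh
Step 4: SEND seq=2000 -> retransmit
Step 5: SEND seq=220 -> fresh
Step 7: SEND seq=2174 -> fresh

Answer: 4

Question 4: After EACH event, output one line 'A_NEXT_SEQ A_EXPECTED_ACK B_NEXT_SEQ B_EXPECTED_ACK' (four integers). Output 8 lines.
180 2000 2000 180
220 2000 2000 220
220 2000 2100 220
220 2000 2174 220
220 2174 2174 220
389 2174 2174 389
389 2174 2174 389
389 2250 2250 389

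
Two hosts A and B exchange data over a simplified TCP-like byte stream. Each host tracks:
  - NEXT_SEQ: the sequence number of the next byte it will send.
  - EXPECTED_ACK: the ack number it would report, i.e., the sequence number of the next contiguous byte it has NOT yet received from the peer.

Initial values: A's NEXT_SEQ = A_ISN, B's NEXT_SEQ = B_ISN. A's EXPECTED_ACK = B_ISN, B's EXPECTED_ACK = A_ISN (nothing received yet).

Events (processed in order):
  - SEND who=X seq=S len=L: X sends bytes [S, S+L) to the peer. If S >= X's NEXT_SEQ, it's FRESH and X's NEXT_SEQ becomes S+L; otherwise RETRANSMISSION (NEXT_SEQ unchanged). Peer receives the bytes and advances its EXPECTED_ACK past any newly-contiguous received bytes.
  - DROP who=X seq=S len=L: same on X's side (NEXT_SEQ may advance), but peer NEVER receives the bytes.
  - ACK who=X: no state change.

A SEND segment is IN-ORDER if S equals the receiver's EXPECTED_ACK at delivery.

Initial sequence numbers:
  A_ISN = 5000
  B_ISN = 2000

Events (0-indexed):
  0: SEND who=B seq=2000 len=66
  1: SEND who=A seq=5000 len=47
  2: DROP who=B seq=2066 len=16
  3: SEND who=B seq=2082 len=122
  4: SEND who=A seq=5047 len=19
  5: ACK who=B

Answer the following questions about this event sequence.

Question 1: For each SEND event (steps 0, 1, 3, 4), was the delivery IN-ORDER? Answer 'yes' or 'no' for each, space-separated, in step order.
Answer: yes yes no yes

Derivation:
Step 0: SEND seq=2000 -> in-order
Step 1: SEND seq=5000 -> in-order
Step 3: SEND seq=2082 -> out-of-order
Step 4: SEND seq=5047 -> in-order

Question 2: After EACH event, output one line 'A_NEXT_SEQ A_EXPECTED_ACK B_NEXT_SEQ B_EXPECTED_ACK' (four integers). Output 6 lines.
5000 2066 2066 5000
5047 2066 2066 5047
5047 2066 2082 5047
5047 2066 2204 5047
5066 2066 2204 5066
5066 2066 2204 5066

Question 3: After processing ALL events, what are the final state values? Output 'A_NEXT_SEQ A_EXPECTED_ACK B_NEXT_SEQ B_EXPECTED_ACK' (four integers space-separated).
After event 0: A_seq=5000 A_ack=2066 B_seq=2066 B_ack=5000
After event 1: A_seq=5047 A_ack=2066 B_seq=2066 B_ack=5047
After event 2: A_seq=5047 A_ack=2066 B_seq=2082 B_ack=5047
After event 3: A_seq=5047 A_ack=2066 B_seq=2204 B_ack=5047
After event 4: A_seq=5066 A_ack=2066 B_seq=2204 B_ack=5066
After event 5: A_seq=5066 A_ack=2066 B_seq=2204 B_ack=5066

Answer: 5066 2066 2204 5066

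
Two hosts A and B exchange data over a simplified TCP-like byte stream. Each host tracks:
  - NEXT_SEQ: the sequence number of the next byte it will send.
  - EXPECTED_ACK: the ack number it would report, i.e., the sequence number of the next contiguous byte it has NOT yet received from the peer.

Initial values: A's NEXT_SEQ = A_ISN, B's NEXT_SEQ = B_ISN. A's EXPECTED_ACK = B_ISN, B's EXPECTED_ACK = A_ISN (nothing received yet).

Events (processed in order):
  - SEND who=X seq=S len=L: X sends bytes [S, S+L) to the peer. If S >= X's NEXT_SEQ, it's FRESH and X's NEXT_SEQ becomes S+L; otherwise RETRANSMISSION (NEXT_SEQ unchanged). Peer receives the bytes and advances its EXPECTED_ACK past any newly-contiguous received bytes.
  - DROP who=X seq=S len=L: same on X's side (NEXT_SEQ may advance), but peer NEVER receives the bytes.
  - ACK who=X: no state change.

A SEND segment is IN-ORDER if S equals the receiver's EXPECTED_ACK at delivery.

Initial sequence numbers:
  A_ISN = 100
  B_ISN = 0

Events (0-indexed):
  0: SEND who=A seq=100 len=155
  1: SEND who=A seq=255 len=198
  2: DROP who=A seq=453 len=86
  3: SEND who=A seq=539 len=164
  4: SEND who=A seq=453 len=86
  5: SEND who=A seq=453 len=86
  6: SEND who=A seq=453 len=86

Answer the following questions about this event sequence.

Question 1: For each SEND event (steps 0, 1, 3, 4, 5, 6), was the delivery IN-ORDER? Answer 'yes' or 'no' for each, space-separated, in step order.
Answer: yes yes no yes no no

Derivation:
Step 0: SEND seq=100 -> in-order
Step 1: SEND seq=255 -> in-order
Step 3: SEND seq=539 -> out-of-order
Step 4: SEND seq=453 -> in-order
Step 5: SEND seq=453 -> out-of-order
Step 6: SEND seq=453 -> out-of-order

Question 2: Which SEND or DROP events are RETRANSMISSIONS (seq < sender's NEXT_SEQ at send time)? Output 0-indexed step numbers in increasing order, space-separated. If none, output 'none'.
Step 0: SEND seq=100 -> fresh
Step 1: SEND seq=255 -> fresh
Step 2: DROP seq=453 -> fresh
Step 3: SEND seq=539 -> fresh
Step 4: SEND seq=453 -> retransmit
Step 5: SEND seq=453 -> retransmit
Step 6: SEND seq=453 -> retransmit

Answer: 4 5 6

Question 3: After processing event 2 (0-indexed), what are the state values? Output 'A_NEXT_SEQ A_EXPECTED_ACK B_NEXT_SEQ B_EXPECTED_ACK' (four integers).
After event 0: A_seq=255 A_ack=0 B_seq=0 B_ack=255
After event 1: A_seq=453 A_ack=0 B_seq=0 B_ack=453
After event 2: A_seq=539 A_ack=0 B_seq=0 B_ack=453

539 0 0 453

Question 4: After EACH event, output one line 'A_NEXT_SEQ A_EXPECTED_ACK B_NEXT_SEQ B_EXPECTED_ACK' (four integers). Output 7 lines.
255 0 0 255
453 0 0 453
539 0 0 453
703 0 0 453
703 0 0 703
703 0 0 703
703 0 0 703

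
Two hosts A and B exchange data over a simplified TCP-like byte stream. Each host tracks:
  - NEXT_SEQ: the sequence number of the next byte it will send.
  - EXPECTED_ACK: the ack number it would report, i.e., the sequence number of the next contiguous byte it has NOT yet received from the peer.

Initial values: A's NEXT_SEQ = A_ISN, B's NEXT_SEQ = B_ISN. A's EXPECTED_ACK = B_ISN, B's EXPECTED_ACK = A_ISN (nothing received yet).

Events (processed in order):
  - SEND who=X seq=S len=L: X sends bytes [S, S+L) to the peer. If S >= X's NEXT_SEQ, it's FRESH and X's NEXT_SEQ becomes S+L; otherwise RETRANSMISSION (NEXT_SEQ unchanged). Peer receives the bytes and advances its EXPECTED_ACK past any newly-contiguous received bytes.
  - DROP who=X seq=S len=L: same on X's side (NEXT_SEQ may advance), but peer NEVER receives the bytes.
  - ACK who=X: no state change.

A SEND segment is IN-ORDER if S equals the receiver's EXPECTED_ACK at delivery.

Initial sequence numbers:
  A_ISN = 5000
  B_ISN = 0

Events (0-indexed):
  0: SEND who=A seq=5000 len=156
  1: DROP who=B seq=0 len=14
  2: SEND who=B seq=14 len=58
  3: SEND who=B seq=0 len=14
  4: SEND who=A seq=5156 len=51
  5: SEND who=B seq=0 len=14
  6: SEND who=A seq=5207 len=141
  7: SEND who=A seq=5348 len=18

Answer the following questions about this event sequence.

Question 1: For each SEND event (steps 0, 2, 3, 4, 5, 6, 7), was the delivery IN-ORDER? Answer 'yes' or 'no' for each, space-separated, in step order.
Step 0: SEND seq=5000 -> in-order
Step 2: SEND seq=14 -> out-of-order
Step 3: SEND seq=0 -> in-order
Step 4: SEND seq=5156 -> in-order
Step 5: SEND seq=0 -> out-of-order
Step 6: SEND seq=5207 -> in-order
Step 7: SEND seq=5348 -> in-order

Answer: yes no yes yes no yes yes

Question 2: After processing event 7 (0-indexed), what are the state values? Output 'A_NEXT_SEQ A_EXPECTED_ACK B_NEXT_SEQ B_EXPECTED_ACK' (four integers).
After event 0: A_seq=5156 A_ack=0 B_seq=0 B_ack=5156
After event 1: A_seq=5156 A_ack=0 B_seq=14 B_ack=5156
After event 2: A_seq=5156 A_ack=0 B_seq=72 B_ack=5156
After event 3: A_seq=5156 A_ack=72 B_seq=72 B_ack=5156
After event 4: A_seq=5207 A_ack=72 B_seq=72 B_ack=5207
After event 5: A_seq=5207 A_ack=72 B_seq=72 B_ack=5207
After event 6: A_seq=5348 A_ack=72 B_seq=72 B_ack=5348
After event 7: A_seq=5366 A_ack=72 B_seq=72 B_ack=5366

5366 72 72 5366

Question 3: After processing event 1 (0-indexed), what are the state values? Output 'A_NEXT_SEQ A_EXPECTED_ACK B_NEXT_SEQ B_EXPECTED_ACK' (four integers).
After event 0: A_seq=5156 A_ack=0 B_seq=0 B_ack=5156
After event 1: A_seq=5156 A_ack=0 B_seq=14 B_ack=5156

5156 0 14 5156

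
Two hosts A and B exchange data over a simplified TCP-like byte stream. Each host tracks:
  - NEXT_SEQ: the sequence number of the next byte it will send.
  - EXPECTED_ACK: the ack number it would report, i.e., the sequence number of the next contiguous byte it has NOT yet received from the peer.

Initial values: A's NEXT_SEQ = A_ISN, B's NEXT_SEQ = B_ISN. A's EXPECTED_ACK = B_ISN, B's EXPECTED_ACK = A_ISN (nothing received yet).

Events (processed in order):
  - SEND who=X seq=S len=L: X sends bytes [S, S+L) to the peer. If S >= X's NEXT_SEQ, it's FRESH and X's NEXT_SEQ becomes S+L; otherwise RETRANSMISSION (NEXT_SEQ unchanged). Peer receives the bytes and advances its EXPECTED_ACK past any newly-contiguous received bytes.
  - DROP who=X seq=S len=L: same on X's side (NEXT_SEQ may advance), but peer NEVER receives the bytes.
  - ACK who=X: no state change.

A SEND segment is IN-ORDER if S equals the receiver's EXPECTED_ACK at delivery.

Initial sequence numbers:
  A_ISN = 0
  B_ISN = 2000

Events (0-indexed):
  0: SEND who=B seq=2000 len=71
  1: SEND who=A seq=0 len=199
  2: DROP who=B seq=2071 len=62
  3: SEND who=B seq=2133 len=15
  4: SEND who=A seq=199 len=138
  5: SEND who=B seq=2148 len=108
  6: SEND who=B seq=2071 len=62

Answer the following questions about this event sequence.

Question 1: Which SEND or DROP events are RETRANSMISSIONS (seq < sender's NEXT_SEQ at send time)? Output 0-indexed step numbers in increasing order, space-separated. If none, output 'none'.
Step 0: SEND seq=2000 -> fresh
Step 1: SEND seq=0 -> fresh
Step 2: DROP seq=2071 -> fresh
Step 3: SEND seq=2133 -> fresh
Step 4: SEND seq=199 -> fresh
Step 5: SEND seq=2148 -> fresh
Step 6: SEND seq=2071 -> retransmit

Answer: 6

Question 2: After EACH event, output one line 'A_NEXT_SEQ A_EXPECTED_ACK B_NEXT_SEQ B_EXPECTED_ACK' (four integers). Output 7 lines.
0 2071 2071 0
199 2071 2071 199
199 2071 2133 199
199 2071 2148 199
337 2071 2148 337
337 2071 2256 337
337 2256 2256 337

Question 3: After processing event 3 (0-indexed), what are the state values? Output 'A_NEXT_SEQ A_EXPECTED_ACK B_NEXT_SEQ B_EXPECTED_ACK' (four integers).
After event 0: A_seq=0 A_ack=2071 B_seq=2071 B_ack=0
After event 1: A_seq=199 A_ack=2071 B_seq=2071 B_ack=199
After event 2: A_seq=199 A_ack=2071 B_seq=2133 B_ack=199
After event 3: A_seq=199 A_ack=2071 B_seq=2148 B_ack=199

199 2071 2148 199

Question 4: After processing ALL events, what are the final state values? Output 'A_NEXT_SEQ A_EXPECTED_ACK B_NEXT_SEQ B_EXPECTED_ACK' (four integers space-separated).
Answer: 337 2256 2256 337

Derivation:
After event 0: A_seq=0 A_ack=2071 B_seq=2071 B_ack=0
After event 1: A_seq=199 A_ack=2071 B_seq=2071 B_ack=199
After event 2: A_seq=199 A_ack=2071 B_seq=2133 B_ack=199
After event 3: A_seq=199 A_ack=2071 B_seq=2148 B_ack=199
After event 4: A_seq=337 A_ack=2071 B_seq=2148 B_ack=337
After event 5: A_seq=337 A_ack=2071 B_seq=2256 B_ack=337
After event 6: A_seq=337 A_ack=2256 B_seq=2256 B_ack=337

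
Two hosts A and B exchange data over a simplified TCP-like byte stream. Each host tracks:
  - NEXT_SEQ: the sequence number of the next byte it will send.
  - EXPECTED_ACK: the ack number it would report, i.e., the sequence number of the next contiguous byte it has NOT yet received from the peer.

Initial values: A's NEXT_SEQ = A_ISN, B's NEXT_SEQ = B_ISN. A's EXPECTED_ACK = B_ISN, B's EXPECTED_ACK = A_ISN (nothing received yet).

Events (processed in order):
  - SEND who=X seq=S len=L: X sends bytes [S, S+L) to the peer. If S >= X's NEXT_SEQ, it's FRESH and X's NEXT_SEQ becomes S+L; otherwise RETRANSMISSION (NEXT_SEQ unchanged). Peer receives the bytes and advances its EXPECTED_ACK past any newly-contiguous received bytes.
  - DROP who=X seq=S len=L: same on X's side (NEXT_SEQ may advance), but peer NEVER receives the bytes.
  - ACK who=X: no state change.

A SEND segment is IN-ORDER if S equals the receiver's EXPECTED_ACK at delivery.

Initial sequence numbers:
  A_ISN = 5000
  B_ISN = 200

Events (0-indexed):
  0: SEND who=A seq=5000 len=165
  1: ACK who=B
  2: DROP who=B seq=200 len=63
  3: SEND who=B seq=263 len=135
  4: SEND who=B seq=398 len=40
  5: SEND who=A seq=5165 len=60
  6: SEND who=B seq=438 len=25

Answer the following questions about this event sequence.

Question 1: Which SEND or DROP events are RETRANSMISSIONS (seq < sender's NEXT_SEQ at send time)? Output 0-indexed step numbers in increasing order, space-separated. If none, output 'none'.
Answer: none

Derivation:
Step 0: SEND seq=5000 -> fresh
Step 2: DROP seq=200 -> fresh
Step 3: SEND seq=263 -> fresh
Step 4: SEND seq=398 -> fresh
Step 5: SEND seq=5165 -> fresh
Step 6: SEND seq=438 -> fresh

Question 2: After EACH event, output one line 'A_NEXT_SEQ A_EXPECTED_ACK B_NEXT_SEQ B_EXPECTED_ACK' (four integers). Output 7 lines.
5165 200 200 5165
5165 200 200 5165
5165 200 263 5165
5165 200 398 5165
5165 200 438 5165
5225 200 438 5225
5225 200 463 5225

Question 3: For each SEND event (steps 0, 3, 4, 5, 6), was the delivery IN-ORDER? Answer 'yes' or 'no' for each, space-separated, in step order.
Answer: yes no no yes no

Derivation:
Step 0: SEND seq=5000 -> in-order
Step 3: SEND seq=263 -> out-of-order
Step 4: SEND seq=398 -> out-of-order
Step 5: SEND seq=5165 -> in-order
Step 6: SEND seq=438 -> out-of-order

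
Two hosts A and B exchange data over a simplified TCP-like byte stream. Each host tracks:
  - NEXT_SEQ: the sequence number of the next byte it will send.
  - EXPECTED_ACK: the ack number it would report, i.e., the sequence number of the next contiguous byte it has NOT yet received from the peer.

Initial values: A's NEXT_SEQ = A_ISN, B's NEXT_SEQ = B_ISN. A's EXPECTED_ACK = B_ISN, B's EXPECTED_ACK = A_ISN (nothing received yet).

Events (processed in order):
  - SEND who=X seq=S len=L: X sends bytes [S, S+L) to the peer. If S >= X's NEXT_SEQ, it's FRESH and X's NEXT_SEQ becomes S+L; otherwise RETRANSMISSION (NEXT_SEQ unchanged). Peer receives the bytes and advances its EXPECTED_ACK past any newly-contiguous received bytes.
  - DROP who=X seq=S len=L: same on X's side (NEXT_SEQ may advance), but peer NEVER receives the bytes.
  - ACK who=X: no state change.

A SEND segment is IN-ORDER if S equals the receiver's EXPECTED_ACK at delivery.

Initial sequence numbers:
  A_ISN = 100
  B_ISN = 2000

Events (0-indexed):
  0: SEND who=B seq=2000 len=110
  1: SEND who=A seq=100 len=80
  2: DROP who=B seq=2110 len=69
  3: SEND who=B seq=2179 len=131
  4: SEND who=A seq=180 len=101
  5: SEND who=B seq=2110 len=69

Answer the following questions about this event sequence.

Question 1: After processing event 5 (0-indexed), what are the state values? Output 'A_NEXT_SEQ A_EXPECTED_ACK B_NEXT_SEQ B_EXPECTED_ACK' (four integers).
After event 0: A_seq=100 A_ack=2110 B_seq=2110 B_ack=100
After event 1: A_seq=180 A_ack=2110 B_seq=2110 B_ack=180
After event 2: A_seq=180 A_ack=2110 B_seq=2179 B_ack=180
After event 3: A_seq=180 A_ack=2110 B_seq=2310 B_ack=180
After event 4: A_seq=281 A_ack=2110 B_seq=2310 B_ack=281
After event 5: A_seq=281 A_ack=2310 B_seq=2310 B_ack=281

281 2310 2310 281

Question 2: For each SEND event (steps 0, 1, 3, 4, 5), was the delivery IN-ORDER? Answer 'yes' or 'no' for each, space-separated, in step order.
Answer: yes yes no yes yes

Derivation:
Step 0: SEND seq=2000 -> in-order
Step 1: SEND seq=100 -> in-order
Step 3: SEND seq=2179 -> out-of-order
Step 4: SEND seq=180 -> in-order
Step 5: SEND seq=2110 -> in-order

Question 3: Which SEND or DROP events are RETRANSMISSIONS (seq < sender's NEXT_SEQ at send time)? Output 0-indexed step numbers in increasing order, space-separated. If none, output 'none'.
Answer: 5

Derivation:
Step 0: SEND seq=2000 -> fresh
Step 1: SEND seq=100 -> fresh
Step 2: DROP seq=2110 -> fresh
Step 3: SEND seq=2179 -> fresh
Step 4: SEND seq=180 -> fresh
Step 5: SEND seq=2110 -> retransmit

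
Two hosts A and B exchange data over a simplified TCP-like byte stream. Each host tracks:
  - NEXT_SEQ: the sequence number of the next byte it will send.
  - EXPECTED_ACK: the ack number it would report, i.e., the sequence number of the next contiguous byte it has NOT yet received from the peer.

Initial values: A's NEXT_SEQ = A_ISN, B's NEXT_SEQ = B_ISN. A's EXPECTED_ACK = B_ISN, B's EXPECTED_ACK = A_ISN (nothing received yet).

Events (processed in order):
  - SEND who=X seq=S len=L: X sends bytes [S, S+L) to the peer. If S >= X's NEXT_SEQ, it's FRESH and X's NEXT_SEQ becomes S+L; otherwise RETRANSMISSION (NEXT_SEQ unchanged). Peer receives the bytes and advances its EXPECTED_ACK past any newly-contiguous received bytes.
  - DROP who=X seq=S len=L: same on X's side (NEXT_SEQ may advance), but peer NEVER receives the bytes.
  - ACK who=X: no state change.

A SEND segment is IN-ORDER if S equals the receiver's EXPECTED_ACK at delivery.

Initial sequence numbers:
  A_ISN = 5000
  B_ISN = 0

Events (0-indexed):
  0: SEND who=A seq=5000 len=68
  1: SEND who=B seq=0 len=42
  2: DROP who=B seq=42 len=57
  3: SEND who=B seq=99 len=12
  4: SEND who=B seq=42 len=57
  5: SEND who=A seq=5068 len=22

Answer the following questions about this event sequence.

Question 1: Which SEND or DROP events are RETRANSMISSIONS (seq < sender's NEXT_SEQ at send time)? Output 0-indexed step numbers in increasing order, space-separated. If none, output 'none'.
Step 0: SEND seq=5000 -> fresh
Step 1: SEND seq=0 -> fresh
Step 2: DROP seq=42 -> fresh
Step 3: SEND seq=99 -> fresh
Step 4: SEND seq=42 -> retransmit
Step 5: SEND seq=5068 -> fresh

Answer: 4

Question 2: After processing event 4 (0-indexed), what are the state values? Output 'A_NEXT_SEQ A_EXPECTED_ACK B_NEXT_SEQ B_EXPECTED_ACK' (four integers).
After event 0: A_seq=5068 A_ack=0 B_seq=0 B_ack=5068
After event 1: A_seq=5068 A_ack=42 B_seq=42 B_ack=5068
After event 2: A_seq=5068 A_ack=42 B_seq=99 B_ack=5068
After event 3: A_seq=5068 A_ack=42 B_seq=111 B_ack=5068
After event 4: A_seq=5068 A_ack=111 B_seq=111 B_ack=5068

5068 111 111 5068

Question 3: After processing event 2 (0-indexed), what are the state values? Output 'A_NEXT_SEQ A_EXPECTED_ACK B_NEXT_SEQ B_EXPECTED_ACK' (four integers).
After event 0: A_seq=5068 A_ack=0 B_seq=0 B_ack=5068
After event 1: A_seq=5068 A_ack=42 B_seq=42 B_ack=5068
After event 2: A_seq=5068 A_ack=42 B_seq=99 B_ack=5068

5068 42 99 5068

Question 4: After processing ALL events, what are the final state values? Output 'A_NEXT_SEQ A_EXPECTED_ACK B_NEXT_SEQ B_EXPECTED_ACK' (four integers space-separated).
After event 0: A_seq=5068 A_ack=0 B_seq=0 B_ack=5068
After event 1: A_seq=5068 A_ack=42 B_seq=42 B_ack=5068
After event 2: A_seq=5068 A_ack=42 B_seq=99 B_ack=5068
After event 3: A_seq=5068 A_ack=42 B_seq=111 B_ack=5068
After event 4: A_seq=5068 A_ack=111 B_seq=111 B_ack=5068
After event 5: A_seq=5090 A_ack=111 B_seq=111 B_ack=5090

Answer: 5090 111 111 5090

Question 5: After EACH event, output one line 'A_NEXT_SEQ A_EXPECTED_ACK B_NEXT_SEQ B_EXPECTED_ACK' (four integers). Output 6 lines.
5068 0 0 5068
5068 42 42 5068
5068 42 99 5068
5068 42 111 5068
5068 111 111 5068
5090 111 111 5090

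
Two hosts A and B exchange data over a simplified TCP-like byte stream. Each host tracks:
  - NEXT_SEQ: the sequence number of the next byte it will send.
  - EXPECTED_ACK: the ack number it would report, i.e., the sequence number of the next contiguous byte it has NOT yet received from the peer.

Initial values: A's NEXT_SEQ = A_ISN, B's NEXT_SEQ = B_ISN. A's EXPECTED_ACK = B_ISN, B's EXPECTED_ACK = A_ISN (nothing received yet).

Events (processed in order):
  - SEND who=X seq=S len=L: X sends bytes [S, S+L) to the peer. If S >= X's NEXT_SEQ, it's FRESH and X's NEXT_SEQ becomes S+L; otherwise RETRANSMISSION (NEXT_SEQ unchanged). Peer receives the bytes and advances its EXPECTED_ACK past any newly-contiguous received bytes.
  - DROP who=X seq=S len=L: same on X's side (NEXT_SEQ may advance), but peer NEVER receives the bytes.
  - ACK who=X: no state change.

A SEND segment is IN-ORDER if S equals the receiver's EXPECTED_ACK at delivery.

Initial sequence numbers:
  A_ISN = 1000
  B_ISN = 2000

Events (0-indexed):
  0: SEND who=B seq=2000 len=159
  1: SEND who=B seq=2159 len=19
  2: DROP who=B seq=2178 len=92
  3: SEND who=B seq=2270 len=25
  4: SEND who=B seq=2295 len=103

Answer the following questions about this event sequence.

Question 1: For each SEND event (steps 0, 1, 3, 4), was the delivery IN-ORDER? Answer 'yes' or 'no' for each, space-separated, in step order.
Step 0: SEND seq=2000 -> in-order
Step 1: SEND seq=2159 -> in-order
Step 3: SEND seq=2270 -> out-of-order
Step 4: SEND seq=2295 -> out-of-order

Answer: yes yes no no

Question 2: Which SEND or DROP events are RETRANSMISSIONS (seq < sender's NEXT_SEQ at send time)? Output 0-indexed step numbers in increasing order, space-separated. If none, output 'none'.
Step 0: SEND seq=2000 -> fresh
Step 1: SEND seq=2159 -> fresh
Step 2: DROP seq=2178 -> fresh
Step 3: SEND seq=2270 -> fresh
Step 4: SEND seq=2295 -> fresh

Answer: none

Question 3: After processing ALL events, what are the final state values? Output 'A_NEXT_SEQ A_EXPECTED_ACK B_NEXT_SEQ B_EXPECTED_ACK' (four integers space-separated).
Answer: 1000 2178 2398 1000

Derivation:
After event 0: A_seq=1000 A_ack=2159 B_seq=2159 B_ack=1000
After event 1: A_seq=1000 A_ack=2178 B_seq=2178 B_ack=1000
After event 2: A_seq=1000 A_ack=2178 B_seq=2270 B_ack=1000
After event 3: A_seq=1000 A_ack=2178 B_seq=2295 B_ack=1000
After event 4: A_seq=1000 A_ack=2178 B_seq=2398 B_ack=1000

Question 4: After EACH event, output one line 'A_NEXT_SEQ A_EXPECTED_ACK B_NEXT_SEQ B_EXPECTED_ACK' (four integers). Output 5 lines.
1000 2159 2159 1000
1000 2178 2178 1000
1000 2178 2270 1000
1000 2178 2295 1000
1000 2178 2398 1000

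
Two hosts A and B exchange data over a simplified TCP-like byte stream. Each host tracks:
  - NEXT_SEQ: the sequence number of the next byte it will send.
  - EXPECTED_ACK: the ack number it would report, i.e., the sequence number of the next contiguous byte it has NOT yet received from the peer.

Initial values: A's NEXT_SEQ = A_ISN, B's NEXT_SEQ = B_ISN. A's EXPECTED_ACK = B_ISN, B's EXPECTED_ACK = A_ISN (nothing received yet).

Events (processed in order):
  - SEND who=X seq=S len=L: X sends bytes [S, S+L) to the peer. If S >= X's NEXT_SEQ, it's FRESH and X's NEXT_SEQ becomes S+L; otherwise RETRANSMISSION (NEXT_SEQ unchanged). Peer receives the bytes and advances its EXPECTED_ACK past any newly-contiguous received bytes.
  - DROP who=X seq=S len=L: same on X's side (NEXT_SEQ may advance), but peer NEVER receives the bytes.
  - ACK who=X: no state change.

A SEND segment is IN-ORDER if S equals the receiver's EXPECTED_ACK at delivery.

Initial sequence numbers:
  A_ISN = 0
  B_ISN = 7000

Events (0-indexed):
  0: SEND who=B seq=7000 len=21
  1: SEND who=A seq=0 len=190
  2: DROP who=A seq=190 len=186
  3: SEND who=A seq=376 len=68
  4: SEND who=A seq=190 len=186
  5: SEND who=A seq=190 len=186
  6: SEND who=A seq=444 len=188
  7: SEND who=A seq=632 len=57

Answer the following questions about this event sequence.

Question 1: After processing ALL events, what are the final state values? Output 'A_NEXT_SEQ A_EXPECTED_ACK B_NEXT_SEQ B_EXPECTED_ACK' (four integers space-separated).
Answer: 689 7021 7021 689

Derivation:
After event 0: A_seq=0 A_ack=7021 B_seq=7021 B_ack=0
After event 1: A_seq=190 A_ack=7021 B_seq=7021 B_ack=190
After event 2: A_seq=376 A_ack=7021 B_seq=7021 B_ack=190
After event 3: A_seq=444 A_ack=7021 B_seq=7021 B_ack=190
After event 4: A_seq=444 A_ack=7021 B_seq=7021 B_ack=444
After event 5: A_seq=444 A_ack=7021 B_seq=7021 B_ack=444
After event 6: A_seq=632 A_ack=7021 B_seq=7021 B_ack=632
After event 7: A_seq=689 A_ack=7021 B_seq=7021 B_ack=689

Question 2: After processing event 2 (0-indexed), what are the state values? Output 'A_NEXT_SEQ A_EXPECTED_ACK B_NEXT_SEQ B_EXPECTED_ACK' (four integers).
After event 0: A_seq=0 A_ack=7021 B_seq=7021 B_ack=0
After event 1: A_seq=190 A_ack=7021 B_seq=7021 B_ack=190
After event 2: A_seq=376 A_ack=7021 B_seq=7021 B_ack=190

376 7021 7021 190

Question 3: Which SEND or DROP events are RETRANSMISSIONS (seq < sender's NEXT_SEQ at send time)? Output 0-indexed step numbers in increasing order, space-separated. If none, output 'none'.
Step 0: SEND seq=7000 -> fresh
Step 1: SEND seq=0 -> fresh
Step 2: DROP seq=190 -> fresh
Step 3: SEND seq=376 -> fresh
Step 4: SEND seq=190 -> retransmit
Step 5: SEND seq=190 -> retransmit
Step 6: SEND seq=444 -> fresh
Step 7: SEND seq=632 -> fresh

Answer: 4 5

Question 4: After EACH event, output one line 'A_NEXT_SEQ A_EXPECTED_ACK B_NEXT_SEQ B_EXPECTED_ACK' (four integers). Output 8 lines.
0 7021 7021 0
190 7021 7021 190
376 7021 7021 190
444 7021 7021 190
444 7021 7021 444
444 7021 7021 444
632 7021 7021 632
689 7021 7021 689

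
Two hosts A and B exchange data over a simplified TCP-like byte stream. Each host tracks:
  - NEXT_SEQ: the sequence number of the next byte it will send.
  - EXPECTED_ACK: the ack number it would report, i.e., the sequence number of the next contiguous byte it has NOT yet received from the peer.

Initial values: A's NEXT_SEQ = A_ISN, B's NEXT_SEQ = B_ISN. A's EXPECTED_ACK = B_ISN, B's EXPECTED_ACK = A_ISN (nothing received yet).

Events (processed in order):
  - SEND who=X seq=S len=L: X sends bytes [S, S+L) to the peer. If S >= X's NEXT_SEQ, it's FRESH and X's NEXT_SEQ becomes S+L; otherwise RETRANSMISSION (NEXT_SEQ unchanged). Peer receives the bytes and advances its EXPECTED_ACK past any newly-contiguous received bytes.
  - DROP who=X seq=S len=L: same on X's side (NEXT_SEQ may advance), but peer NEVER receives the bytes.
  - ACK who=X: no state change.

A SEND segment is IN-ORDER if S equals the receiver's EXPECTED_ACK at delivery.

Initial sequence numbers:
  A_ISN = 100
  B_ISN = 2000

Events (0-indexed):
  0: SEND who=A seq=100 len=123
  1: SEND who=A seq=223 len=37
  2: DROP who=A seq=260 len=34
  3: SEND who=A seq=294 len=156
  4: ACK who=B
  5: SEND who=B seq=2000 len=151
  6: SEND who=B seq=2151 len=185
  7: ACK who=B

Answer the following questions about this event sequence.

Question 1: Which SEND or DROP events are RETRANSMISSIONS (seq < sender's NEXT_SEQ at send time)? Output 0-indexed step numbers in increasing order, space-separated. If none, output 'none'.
Answer: none

Derivation:
Step 0: SEND seq=100 -> fresh
Step 1: SEND seq=223 -> fresh
Step 2: DROP seq=260 -> fresh
Step 3: SEND seq=294 -> fresh
Step 5: SEND seq=2000 -> fresh
Step 6: SEND seq=2151 -> fresh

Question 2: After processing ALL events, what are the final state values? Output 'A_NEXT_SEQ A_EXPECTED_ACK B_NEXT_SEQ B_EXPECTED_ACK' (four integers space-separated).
Answer: 450 2336 2336 260

Derivation:
After event 0: A_seq=223 A_ack=2000 B_seq=2000 B_ack=223
After event 1: A_seq=260 A_ack=2000 B_seq=2000 B_ack=260
After event 2: A_seq=294 A_ack=2000 B_seq=2000 B_ack=260
After event 3: A_seq=450 A_ack=2000 B_seq=2000 B_ack=260
After event 4: A_seq=450 A_ack=2000 B_seq=2000 B_ack=260
After event 5: A_seq=450 A_ack=2151 B_seq=2151 B_ack=260
After event 6: A_seq=450 A_ack=2336 B_seq=2336 B_ack=260
After event 7: A_seq=450 A_ack=2336 B_seq=2336 B_ack=260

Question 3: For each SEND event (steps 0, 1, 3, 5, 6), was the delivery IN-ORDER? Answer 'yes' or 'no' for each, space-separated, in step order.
Step 0: SEND seq=100 -> in-order
Step 1: SEND seq=223 -> in-order
Step 3: SEND seq=294 -> out-of-order
Step 5: SEND seq=2000 -> in-order
Step 6: SEND seq=2151 -> in-order

Answer: yes yes no yes yes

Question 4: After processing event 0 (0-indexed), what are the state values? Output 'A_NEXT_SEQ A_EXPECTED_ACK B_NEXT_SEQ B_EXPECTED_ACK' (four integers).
After event 0: A_seq=223 A_ack=2000 B_seq=2000 B_ack=223

223 2000 2000 223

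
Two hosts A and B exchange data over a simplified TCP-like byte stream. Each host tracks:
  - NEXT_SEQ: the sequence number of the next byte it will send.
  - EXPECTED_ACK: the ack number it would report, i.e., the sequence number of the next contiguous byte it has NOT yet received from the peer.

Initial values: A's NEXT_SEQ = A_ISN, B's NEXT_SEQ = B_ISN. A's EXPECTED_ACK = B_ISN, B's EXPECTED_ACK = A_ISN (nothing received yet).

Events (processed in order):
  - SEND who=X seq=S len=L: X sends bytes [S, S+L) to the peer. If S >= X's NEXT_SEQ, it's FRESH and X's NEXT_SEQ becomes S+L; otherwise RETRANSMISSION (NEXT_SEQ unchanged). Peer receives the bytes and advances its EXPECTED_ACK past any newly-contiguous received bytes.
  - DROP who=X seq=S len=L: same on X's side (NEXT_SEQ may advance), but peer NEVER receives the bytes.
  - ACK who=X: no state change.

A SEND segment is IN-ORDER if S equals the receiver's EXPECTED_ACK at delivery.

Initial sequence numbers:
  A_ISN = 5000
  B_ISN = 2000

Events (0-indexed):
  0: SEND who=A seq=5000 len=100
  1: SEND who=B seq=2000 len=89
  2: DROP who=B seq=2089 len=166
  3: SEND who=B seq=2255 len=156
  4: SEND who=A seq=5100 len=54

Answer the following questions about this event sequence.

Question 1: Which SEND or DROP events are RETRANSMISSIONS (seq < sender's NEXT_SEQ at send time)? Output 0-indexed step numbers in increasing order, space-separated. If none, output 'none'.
Answer: none

Derivation:
Step 0: SEND seq=5000 -> fresh
Step 1: SEND seq=2000 -> fresh
Step 2: DROP seq=2089 -> fresh
Step 3: SEND seq=2255 -> fresh
Step 4: SEND seq=5100 -> fresh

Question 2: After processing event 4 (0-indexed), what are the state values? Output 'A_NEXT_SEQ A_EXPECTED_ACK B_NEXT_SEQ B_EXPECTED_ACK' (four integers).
After event 0: A_seq=5100 A_ack=2000 B_seq=2000 B_ack=5100
After event 1: A_seq=5100 A_ack=2089 B_seq=2089 B_ack=5100
After event 2: A_seq=5100 A_ack=2089 B_seq=2255 B_ack=5100
After event 3: A_seq=5100 A_ack=2089 B_seq=2411 B_ack=5100
After event 4: A_seq=5154 A_ack=2089 B_seq=2411 B_ack=5154

5154 2089 2411 5154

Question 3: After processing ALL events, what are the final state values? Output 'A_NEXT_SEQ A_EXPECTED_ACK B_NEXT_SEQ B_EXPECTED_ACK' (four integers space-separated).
After event 0: A_seq=5100 A_ack=2000 B_seq=2000 B_ack=5100
After event 1: A_seq=5100 A_ack=2089 B_seq=2089 B_ack=5100
After event 2: A_seq=5100 A_ack=2089 B_seq=2255 B_ack=5100
After event 3: A_seq=5100 A_ack=2089 B_seq=2411 B_ack=5100
After event 4: A_seq=5154 A_ack=2089 B_seq=2411 B_ack=5154

Answer: 5154 2089 2411 5154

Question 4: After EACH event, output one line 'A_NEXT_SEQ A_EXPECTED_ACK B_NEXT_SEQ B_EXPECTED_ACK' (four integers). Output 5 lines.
5100 2000 2000 5100
5100 2089 2089 5100
5100 2089 2255 5100
5100 2089 2411 5100
5154 2089 2411 5154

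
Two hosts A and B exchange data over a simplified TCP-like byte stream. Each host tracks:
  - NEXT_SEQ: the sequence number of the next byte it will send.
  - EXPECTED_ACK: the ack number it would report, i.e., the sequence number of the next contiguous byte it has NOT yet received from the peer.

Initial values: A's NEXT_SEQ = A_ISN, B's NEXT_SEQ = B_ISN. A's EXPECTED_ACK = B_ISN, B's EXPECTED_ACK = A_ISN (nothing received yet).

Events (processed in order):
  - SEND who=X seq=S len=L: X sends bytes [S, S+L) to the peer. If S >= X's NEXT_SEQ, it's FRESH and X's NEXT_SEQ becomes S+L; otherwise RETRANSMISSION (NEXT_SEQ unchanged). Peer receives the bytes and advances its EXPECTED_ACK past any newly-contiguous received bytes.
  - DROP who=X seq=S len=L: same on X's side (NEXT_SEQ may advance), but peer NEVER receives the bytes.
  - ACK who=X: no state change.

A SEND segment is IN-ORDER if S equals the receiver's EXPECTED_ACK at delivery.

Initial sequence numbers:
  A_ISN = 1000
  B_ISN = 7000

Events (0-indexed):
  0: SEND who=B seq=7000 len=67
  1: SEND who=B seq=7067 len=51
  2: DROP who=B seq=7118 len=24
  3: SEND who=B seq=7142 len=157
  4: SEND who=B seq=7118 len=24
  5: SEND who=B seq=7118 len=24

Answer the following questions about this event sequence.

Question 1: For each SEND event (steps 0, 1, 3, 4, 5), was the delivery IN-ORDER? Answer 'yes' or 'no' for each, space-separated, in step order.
Answer: yes yes no yes no

Derivation:
Step 0: SEND seq=7000 -> in-order
Step 1: SEND seq=7067 -> in-order
Step 3: SEND seq=7142 -> out-of-order
Step 4: SEND seq=7118 -> in-order
Step 5: SEND seq=7118 -> out-of-order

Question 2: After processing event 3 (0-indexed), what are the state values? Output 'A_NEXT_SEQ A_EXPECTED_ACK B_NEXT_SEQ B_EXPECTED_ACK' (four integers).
After event 0: A_seq=1000 A_ack=7067 B_seq=7067 B_ack=1000
After event 1: A_seq=1000 A_ack=7118 B_seq=7118 B_ack=1000
After event 2: A_seq=1000 A_ack=7118 B_seq=7142 B_ack=1000
After event 3: A_seq=1000 A_ack=7118 B_seq=7299 B_ack=1000

1000 7118 7299 1000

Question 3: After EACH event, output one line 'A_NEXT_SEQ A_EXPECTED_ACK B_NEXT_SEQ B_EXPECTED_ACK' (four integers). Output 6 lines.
1000 7067 7067 1000
1000 7118 7118 1000
1000 7118 7142 1000
1000 7118 7299 1000
1000 7299 7299 1000
1000 7299 7299 1000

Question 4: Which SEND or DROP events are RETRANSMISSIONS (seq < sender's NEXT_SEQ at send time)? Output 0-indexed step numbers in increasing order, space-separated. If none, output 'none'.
Answer: 4 5

Derivation:
Step 0: SEND seq=7000 -> fresh
Step 1: SEND seq=7067 -> fresh
Step 2: DROP seq=7118 -> fresh
Step 3: SEND seq=7142 -> fresh
Step 4: SEND seq=7118 -> retransmit
Step 5: SEND seq=7118 -> retransmit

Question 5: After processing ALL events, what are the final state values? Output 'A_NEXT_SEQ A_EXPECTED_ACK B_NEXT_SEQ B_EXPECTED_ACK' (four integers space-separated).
After event 0: A_seq=1000 A_ack=7067 B_seq=7067 B_ack=1000
After event 1: A_seq=1000 A_ack=7118 B_seq=7118 B_ack=1000
After event 2: A_seq=1000 A_ack=7118 B_seq=7142 B_ack=1000
After event 3: A_seq=1000 A_ack=7118 B_seq=7299 B_ack=1000
After event 4: A_seq=1000 A_ack=7299 B_seq=7299 B_ack=1000
After event 5: A_seq=1000 A_ack=7299 B_seq=7299 B_ack=1000

Answer: 1000 7299 7299 1000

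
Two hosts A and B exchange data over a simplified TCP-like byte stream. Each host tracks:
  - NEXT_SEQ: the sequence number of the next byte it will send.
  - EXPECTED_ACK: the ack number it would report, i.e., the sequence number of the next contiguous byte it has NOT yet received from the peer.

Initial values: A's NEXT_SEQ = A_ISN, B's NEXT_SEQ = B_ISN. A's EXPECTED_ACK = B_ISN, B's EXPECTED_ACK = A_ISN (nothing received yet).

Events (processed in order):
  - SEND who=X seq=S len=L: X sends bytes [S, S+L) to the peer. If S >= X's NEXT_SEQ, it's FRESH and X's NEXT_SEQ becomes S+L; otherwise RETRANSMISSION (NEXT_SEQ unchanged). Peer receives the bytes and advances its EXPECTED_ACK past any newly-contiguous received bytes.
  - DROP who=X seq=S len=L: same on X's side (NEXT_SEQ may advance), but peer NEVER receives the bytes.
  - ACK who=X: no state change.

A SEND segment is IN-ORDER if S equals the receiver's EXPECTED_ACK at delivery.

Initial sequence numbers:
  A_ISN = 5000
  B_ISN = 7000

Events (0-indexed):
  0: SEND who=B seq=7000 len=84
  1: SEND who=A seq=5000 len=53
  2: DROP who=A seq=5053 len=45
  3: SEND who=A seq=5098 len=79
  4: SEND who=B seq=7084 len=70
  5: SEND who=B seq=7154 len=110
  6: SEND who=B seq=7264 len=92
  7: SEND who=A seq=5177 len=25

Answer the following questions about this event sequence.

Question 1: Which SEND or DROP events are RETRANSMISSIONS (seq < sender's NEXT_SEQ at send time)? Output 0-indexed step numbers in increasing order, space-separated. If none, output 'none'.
Step 0: SEND seq=7000 -> fresh
Step 1: SEND seq=5000 -> fresh
Step 2: DROP seq=5053 -> fresh
Step 3: SEND seq=5098 -> fresh
Step 4: SEND seq=7084 -> fresh
Step 5: SEND seq=7154 -> fresh
Step 6: SEND seq=7264 -> fresh
Step 7: SEND seq=5177 -> fresh

Answer: none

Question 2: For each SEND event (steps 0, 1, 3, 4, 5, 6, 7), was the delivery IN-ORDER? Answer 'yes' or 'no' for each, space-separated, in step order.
Step 0: SEND seq=7000 -> in-order
Step 1: SEND seq=5000 -> in-order
Step 3: SEND seq=5098 -> out-of-order
Step 4: SEND seq=7084 -> in-order
Step 5: SEND seq=7154 -> in-order
Step 6: SEND seq=7264 -> in-order
Step 7: SEND seq=5177 -> out-of-order

Answer: yes yes no yes yes yes no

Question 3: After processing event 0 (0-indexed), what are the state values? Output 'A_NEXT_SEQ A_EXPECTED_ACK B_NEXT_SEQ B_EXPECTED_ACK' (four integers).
After event 0: A_seq=5000 A_ack=7084 B_seq=7084 B_ack=5000

5000 7084 7084 5000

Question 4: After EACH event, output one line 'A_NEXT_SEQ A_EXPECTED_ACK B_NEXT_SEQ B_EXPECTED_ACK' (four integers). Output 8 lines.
5000 7084 7084 5000
5053 7084 7084 5053
5098 7084 7084 5053
5177 7084 7084 5053
5177 7154 7154 5053
5177 7264 7264 5053
5177 7356 7356 5053
5202 7356 7356 5053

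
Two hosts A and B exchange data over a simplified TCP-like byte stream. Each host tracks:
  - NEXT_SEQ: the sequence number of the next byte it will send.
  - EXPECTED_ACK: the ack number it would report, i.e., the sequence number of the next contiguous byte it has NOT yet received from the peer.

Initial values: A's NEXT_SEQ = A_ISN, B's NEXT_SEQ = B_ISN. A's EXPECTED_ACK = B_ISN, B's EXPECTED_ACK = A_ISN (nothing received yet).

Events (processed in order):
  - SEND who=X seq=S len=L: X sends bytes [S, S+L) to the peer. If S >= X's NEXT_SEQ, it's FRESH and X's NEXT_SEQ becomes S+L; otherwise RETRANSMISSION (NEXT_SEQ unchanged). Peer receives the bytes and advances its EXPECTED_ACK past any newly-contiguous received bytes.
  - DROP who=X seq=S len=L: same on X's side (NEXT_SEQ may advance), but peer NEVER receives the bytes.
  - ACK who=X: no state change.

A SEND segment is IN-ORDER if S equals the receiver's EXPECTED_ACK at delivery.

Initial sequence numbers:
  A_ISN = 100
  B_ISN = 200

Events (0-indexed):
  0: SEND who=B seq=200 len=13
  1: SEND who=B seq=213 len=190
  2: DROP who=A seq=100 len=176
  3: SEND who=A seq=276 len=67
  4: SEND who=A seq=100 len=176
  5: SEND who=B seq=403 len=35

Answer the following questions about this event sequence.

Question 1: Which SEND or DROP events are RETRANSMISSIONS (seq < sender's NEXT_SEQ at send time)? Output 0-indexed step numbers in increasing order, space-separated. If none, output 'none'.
Step 0: SEND seq=200 -> fresh
Step 1: SEND seq=213 -> fresh
Step 2: DROP seq=100 -> fresh
Step 3: SEND seq=276 -> fresh
Step 4: SEND seq=100 -> retransmit
Step 5: SEND seq=403 -> fresh

Answer: 4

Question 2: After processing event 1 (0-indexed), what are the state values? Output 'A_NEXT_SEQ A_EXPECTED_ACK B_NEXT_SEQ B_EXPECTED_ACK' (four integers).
After event 0: A_seq=100 A_ack=213 B_seq=213 B_ack=100
After event 1: A_seq=100 A_ack=403 B_seq=403 B_ack=100

100 403 403 100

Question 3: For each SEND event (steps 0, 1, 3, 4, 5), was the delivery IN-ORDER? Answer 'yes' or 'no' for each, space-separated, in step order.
Step 0: SEND seq=200 -> in-order
Step 1: SEND seq=213 -> in-order
Step 3: SEND seq=276 -> out-of-order
Step 4: SEND seq=100 -> in-order
Step 5: SEND seq=403 -> in-order

Answer: yes yes no yes yes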